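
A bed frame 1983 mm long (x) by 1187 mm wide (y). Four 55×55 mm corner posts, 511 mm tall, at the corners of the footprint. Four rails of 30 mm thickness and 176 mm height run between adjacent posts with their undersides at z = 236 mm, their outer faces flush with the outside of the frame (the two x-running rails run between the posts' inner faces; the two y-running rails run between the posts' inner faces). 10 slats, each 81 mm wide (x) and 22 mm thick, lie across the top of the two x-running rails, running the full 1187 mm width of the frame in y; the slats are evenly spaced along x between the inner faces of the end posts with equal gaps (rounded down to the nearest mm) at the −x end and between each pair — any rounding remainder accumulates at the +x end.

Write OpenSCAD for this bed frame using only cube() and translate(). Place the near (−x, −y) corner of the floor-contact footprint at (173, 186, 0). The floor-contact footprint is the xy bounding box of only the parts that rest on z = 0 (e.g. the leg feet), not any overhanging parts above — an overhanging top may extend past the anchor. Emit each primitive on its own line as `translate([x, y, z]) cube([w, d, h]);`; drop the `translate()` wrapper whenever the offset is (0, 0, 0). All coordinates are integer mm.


translate([173, 186, 0]) cube([55, 55, 511]);
translate([173, 1318, 0]) cube([55, 55, 511]);
translate([2101, 186, 0]) cube([55, 55, 511]);
translate([2101, 1318, 0]) cube([55, 55, 511]);
translate([228, 186, 236]) cube([1873, 30, 176]);
translate([228, 1343, 236]) cube([1873, 30, 176]);
translate([173, 241, 236]) cube([30, 1077, 176]);
translate([2126, 241, 236]) cube([30, 1077, 176]);
translate([324, 186, 412]) cube([81, 1187, 22]);
translate([501, 186, 412]) cube([81, 1187, 22]);
translate([678, 186, 412]) cube([81, 1187, 22]);
translate([855, 186, 412]) cube([81, 1187, 22]);
translate([1032, 186, 412]) cube([81, 1187, 22]);
translate([1209, 186, 412]) cube([81, 1187, 22]);
translate([1386, 186, 412]) cube([81, 1187, 22]);
translate([1563, 186, 412]) cube([81, 1187, 22]);
translate([1740, 186, 412]) cube([81, 1187, 22]);
translate([1917, 186, 412]) cube([81, 1187, 22]);


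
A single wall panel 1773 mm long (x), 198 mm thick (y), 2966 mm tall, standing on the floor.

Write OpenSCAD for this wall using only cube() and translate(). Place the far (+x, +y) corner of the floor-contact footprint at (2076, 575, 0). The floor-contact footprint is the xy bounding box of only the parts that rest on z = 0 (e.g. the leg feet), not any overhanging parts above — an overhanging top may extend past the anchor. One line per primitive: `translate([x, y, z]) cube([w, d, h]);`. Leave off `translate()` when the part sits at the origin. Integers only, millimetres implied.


translate([303, 377, 0]) cube([1773, 198, 2966]);


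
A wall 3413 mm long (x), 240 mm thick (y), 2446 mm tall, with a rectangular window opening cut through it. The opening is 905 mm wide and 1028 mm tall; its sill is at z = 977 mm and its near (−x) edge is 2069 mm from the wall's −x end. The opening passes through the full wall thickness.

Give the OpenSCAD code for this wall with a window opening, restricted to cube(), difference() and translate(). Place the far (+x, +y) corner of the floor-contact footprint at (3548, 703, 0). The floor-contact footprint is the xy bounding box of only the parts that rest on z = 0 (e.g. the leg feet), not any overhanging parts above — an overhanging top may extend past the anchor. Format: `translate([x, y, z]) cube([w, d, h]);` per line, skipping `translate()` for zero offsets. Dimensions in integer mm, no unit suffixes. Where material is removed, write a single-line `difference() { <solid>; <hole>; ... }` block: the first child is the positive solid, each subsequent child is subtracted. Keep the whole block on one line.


difference() { translate([135, 463, 0]) cube([3413, 240, 2446]); translate([2204, 463, 977]) cube([905, 240, 1028]); }


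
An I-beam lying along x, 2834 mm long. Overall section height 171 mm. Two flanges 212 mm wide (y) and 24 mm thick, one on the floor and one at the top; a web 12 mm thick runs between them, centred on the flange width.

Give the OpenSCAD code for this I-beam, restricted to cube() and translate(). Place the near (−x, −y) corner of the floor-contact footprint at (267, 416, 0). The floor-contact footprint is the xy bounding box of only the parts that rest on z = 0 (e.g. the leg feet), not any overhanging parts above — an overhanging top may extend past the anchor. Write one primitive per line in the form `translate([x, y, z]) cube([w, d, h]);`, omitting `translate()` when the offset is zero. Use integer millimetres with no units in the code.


translate([267, 416, 0]) cube([2834, 212, 24]);
translate([267, 516, 24]) cube([2834, 12, 123]);
translate([267, 416, 147]) cube([2834, 212, 24]);


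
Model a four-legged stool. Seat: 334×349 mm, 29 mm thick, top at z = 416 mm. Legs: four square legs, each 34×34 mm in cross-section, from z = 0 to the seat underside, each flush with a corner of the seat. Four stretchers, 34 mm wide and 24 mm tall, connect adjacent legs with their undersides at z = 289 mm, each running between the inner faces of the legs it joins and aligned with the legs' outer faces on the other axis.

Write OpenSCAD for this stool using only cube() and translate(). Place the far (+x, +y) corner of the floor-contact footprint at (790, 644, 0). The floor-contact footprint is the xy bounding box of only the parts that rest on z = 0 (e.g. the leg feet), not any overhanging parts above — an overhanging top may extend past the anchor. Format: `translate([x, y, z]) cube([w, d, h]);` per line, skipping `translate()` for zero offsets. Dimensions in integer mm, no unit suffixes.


translate([456, 295, 387]) cube([334, 349, 29]);
translate([456, 295, 0]) cube([34, 34, 387]);
translate([756, 295, 0]) cube([34, 34, 387]);
translate([456, 610, 0]) cube([34, 34, 387]);
translate([756, 610, 0]) cube([34, 34, 387]);
translate([490, 295, 289]) cube([266, 34, 24]);
translate([490, 610, 289]) cube([266, 34, 24]);
translate([456, 329, 289]) cube([34, 281, 24]);
translate([756, 329, 289]) cube([34, 281, 24]);


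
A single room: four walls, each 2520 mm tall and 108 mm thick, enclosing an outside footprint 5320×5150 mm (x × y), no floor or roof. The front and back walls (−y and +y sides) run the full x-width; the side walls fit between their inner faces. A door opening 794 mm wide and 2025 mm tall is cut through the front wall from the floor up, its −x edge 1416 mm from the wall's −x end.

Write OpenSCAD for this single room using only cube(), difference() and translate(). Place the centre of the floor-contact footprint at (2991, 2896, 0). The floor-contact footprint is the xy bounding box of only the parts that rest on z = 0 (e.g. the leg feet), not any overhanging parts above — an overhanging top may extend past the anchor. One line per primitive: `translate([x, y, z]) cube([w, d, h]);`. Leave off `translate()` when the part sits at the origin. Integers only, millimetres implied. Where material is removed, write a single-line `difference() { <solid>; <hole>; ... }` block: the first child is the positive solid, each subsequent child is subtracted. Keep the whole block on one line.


difference() { translate([331, 321, 0]) cube([5320, 108, 2520]); translate([1747, 321, 0]) cube([794, 108, 2025]); }
translate([331, 5363, 0]) cube([5320, 108, 2520]);
translate([331, 429, 0]) cube([108, 4934, 2520]);
translate([5543, 429, 0]) cube([108, 4934, 2520]);


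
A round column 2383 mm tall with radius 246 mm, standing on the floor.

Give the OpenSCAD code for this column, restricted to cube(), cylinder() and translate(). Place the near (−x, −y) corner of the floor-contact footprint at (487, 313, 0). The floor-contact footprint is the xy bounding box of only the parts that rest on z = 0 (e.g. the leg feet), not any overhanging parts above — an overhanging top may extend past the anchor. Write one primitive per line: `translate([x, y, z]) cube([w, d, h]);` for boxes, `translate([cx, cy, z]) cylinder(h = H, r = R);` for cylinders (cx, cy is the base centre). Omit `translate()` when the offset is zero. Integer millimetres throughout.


translate([733, 559, 0]) cylinder(h = 2383, r = 246);


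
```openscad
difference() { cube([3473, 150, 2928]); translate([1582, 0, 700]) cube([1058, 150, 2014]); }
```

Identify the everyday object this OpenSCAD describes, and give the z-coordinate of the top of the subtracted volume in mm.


A wall with a window opening. The window head height is 2714 mm.

A wall with a rectangular opening subtracted — a window. Sill at z = 700, opening 2014 mm tall, so the head is at 700 + 2014 = 2714 mm.


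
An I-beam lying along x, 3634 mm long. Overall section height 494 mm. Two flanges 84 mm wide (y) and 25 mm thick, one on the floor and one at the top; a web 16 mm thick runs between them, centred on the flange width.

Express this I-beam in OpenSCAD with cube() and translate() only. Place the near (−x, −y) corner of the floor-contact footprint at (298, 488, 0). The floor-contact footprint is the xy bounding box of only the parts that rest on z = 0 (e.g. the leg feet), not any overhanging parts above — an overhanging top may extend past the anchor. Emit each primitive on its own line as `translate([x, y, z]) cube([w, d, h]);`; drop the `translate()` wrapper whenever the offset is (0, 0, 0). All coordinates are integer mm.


translate([298, 488, 0]) cube([3634, 84, 25]);
translate([298, 522, 25]) cube([3634, 16, 444]);
translate([298, 488, 469]) cube([3634, 84, 25]);


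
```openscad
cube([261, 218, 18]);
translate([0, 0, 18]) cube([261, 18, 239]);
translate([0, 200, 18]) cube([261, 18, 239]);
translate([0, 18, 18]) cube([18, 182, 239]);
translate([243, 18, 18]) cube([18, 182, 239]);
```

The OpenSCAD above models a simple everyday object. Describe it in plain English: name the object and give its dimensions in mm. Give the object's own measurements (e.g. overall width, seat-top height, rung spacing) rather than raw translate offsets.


An open-topped rectangular box: outside dimensions 261×218×257 mm, with a uniform wall and base thickness of 18 mm. The base is a full 261×218 slab on the floor; four walls sit on top of the base. The front and back walls (the −y and +y sides) span the full width; the two side walls fit between them.


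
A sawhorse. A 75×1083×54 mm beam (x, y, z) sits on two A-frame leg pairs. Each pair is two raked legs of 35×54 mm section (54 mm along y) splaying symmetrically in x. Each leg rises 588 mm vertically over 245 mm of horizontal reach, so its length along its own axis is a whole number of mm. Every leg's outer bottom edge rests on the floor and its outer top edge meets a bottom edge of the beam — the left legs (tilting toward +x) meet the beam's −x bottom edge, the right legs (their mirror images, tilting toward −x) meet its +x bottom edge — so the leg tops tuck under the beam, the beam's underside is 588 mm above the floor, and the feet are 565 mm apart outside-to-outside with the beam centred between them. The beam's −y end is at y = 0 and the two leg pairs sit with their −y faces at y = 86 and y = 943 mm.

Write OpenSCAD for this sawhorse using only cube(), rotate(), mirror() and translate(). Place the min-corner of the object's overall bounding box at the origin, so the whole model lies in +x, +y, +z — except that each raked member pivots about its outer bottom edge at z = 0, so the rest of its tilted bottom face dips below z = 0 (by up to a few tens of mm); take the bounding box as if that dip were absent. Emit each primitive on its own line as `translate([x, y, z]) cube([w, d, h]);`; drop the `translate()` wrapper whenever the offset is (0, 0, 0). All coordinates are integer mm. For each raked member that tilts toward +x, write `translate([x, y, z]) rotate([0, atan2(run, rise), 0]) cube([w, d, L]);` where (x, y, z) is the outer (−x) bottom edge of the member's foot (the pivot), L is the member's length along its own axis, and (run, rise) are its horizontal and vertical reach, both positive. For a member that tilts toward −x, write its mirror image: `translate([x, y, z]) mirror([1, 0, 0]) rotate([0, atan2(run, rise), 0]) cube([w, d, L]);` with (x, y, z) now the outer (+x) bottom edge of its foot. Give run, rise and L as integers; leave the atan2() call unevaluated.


translate([245, 0, 588]) cube([75, 1083, 54]);
translate([0, 86, 0]) rotate([0, atan2(245, 588), 0]) cube([35, 54, 637]);
translate([565, 86, 0]) mirror([1, 0, 0]) rotate([0, atan2(245, 588), 0]) cube([35, 54, 637]);
translate([0, 943, 0]) rotate([0, atan2(245, 588), 0]) cube([35, 54, 637]);
translate([565, 943, 0]) mirror([1, 0, 0]) rotate([0, atan2(245, 588), 0]) cube([35, 54, 637]);


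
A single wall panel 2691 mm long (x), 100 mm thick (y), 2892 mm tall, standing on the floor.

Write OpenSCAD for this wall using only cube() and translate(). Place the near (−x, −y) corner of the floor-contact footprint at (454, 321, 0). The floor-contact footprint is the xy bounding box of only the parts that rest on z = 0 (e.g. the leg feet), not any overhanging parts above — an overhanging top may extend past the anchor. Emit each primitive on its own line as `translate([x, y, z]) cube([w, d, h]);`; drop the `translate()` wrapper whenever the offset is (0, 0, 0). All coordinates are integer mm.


translate([454, 321, 0]) cube([2691, 100, 2892]);


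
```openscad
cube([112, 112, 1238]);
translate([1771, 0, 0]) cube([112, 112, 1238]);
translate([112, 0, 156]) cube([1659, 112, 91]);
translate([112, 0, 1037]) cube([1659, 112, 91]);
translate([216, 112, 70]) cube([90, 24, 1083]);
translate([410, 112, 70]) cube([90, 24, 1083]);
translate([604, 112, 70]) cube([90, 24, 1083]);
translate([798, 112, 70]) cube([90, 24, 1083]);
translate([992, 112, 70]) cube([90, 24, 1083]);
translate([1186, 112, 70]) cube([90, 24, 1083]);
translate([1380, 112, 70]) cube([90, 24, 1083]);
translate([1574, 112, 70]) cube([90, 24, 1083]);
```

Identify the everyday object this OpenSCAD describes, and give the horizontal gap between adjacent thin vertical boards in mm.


A fence section. The picket gap is 104 mm.

Two posts, two rails, 8 pickets — a fence section. Span 1659 mm holds 8 pickets of 90 mm with 9 equal gaps: ⌊(1659 − 8·90) / 9⌋ = 104 mm.


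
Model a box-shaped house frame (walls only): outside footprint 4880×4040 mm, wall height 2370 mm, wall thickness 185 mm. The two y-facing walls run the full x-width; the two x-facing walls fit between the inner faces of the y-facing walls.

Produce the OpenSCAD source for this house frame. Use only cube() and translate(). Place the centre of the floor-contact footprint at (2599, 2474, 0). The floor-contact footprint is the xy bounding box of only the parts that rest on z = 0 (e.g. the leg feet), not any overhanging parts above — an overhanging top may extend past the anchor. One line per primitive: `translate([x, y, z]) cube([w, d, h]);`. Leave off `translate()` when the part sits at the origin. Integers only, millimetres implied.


translate([159, 454, 0]) cube([4880, 185, 2370]);
translate([159, 4309, 0]) cube([4880, 185, 2370]);
translate([159, 639, 0]) cube([185, 3670, 2370]);
translate([4854, 639, 0]) cube([185, 3670, 2370]);


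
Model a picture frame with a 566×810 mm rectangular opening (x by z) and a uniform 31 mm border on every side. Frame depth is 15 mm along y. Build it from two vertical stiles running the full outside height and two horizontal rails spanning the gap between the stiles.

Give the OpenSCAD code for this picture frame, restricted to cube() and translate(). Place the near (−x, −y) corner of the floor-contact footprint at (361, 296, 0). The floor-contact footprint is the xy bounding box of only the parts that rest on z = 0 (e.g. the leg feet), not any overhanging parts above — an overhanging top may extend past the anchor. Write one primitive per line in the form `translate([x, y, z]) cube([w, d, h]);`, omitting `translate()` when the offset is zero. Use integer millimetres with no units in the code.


translate([361, 296, 0]) cube([31, 15, 872]);
translate([958, 296, 0]) cube([31, 15, 872]);
translate([392, 296, 0]) cube([566, 15, 31]);
translate([392, 296, 841]) cube([566, 15, 31]);


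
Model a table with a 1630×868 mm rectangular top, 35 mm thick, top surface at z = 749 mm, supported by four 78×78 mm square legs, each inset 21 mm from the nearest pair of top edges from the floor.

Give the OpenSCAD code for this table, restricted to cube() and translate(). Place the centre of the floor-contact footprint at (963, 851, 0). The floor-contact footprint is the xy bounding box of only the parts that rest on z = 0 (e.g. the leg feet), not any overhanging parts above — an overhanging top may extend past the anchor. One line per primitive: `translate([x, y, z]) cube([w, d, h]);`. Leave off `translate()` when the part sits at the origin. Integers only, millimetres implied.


// leg_h = 749 - 35 = 714
translate([148, 417, 714]) cube([1630, 868, 35]);
translate([169, 438, 0]) cube([78, 78, 714]);
translate([1679, 438, 0]) cube([78, 78, 714]);
translate([169, 1186, 0]) cube([78, 78, 714]);
translate([1679, 1186, 0]) cube([78, 78, 714]);


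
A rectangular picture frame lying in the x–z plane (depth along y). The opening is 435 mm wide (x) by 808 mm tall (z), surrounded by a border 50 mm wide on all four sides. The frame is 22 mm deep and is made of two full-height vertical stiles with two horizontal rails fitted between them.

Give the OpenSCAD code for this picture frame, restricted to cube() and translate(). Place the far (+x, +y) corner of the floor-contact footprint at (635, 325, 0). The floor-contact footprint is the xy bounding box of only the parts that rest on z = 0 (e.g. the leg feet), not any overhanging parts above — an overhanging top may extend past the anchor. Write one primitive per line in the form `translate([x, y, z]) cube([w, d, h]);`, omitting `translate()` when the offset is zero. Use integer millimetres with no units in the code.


translate([100, 303, 0]) cube([50, 22, 908]);
translate([585, 303, 0]) cube([50, 22, 908]);
translate([150, 303, 0]) cube([435, 22, 50]);
translate([150, 303, 858]) cube([435, 22, 50]);


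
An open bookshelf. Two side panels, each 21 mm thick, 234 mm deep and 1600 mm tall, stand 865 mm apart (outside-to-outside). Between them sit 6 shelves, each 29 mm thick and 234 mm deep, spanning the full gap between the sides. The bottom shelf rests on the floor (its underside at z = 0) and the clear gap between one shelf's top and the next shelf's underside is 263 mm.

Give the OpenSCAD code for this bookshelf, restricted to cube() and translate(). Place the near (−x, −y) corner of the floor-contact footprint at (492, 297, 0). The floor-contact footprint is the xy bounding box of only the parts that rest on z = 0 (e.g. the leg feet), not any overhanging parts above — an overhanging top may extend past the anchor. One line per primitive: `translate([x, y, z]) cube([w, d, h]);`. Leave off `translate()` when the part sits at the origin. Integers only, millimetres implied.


translate([492, 297, 0]) cube([21, 234, 1600]);
translate([1336, 297, 0]) cube([21, 234, 1600]);
translate([513, 297, 0]) cube([823, 234, 29]);
translate([513, 297, 292]) cube([823, 234, 29]);
translate([513, 297, 584]) cube([823, 234, 29]);
translate([513, 297, 876]) cube([823, 234, 29]);
translate([513, 297, 1168]) cube([823, 234, 29]);
translate([513, 297, 1460]) cube([823, 234, 29]);


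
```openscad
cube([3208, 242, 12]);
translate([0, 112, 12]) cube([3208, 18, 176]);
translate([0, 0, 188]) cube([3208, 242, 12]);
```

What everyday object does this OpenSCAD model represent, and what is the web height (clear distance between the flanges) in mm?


An I-beam. The web height is 176 mm.

Two wide flanges with a thin centred web — an I-beam. Overall 200 mm minus two 12 mm flanges gives a web of 200 − 2·12 = 176 mm.


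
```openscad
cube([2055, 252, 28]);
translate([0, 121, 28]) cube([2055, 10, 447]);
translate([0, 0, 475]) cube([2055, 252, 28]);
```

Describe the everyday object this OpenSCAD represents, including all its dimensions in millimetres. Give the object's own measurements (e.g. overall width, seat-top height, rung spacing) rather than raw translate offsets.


An I-beam lying along x, 2055 mm long. Overall section height 503 mm. Two flanges 252 mm wide (y) and 28 mm thick, one on the floor and one at the top; a web 10 mm thick runs between them, centred on the flange width.


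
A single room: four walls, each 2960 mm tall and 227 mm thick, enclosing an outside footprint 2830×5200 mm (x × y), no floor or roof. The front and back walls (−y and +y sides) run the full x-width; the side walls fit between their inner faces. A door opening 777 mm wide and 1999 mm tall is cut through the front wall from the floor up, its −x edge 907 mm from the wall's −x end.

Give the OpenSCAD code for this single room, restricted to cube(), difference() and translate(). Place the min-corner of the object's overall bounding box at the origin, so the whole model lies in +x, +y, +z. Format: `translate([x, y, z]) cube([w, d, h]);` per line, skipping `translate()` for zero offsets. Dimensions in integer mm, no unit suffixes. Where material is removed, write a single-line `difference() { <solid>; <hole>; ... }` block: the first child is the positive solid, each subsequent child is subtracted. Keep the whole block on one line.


difference() { cube([2830, 227, 2960]); translate([907, 0, 0]) cube([777, 227, 1999]); }
translate([0, 4973, 0]) cube([2830, 227, 2960]);
translate([0, 227, 0]) cube([227, 4746, 2960]);
translate([2603, 227, 0]) cube([227, 4746, 2960]);


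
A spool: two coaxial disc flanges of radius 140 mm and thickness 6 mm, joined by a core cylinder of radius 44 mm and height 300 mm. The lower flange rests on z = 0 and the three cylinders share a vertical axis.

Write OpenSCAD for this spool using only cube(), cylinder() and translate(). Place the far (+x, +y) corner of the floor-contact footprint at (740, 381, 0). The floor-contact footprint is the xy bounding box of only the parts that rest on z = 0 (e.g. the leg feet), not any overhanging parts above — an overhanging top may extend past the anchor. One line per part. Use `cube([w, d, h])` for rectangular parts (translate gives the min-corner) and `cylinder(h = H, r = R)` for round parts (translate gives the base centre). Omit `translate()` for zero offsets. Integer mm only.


translate([600, 241, 0]) cylinder(h = 6, r = 140);
translate([600, 241, 6]) cylinder(h = 300, r = 44);
translate([600, 241, 306]) cylinder(h = 6, r = 140);


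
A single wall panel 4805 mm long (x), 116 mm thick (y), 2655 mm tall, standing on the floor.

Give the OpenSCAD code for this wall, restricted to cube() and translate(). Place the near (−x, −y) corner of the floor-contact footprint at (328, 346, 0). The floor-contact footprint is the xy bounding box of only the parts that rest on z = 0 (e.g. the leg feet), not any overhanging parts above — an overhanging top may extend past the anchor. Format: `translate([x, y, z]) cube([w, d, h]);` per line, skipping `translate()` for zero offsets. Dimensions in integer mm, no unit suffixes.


translate([328, 346, 0]) cube([4805, 116, 2655]);


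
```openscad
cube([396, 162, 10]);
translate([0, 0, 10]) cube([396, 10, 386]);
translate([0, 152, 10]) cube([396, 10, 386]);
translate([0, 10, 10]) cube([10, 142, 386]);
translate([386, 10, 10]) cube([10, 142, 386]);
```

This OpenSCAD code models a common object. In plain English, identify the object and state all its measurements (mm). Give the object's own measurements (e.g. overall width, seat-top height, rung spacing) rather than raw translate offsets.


An open-topped rectangular box: outside dimensions 396×162×396 mm, with a uniform wall and base thickness of 10 mm. The base is a full 396×162 slab on the floor; four walls sit on top of the base. The front and back walls (the −y and +y sides) span the full width; the two side walls fit between them.


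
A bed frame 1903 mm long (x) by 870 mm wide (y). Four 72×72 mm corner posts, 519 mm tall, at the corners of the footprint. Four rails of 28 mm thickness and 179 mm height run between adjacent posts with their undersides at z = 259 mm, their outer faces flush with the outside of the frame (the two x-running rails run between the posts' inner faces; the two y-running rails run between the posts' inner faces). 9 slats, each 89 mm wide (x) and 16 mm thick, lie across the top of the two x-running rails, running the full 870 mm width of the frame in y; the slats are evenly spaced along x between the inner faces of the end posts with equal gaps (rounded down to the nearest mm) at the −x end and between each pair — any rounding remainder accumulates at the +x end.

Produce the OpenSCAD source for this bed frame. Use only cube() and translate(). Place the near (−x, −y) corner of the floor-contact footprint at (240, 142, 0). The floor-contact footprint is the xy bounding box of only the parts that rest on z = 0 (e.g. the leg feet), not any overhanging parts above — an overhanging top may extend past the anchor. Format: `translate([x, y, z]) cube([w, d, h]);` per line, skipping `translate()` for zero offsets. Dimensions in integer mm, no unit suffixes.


// slat z = rail_z + rail_h = 259 + 179 = 438
// slat gap = ⌊(1759 − 9·89) / 10⌋ = 95
translate([240, 142, 0]) cube([72, 72, 519]);
translate([240, 940, 0]) cube([72, 72, 519]);
translate([2071, 142, 0]) cube([72, 72, 519]);
translate([2071, 940, 0]) cube([72, 72, 519]);
translate([312, 142, 259]) cube([1759, 28, 179]);
translate([312, 984, 259]) cube([1759, 28, 179]);
translate([240, 214, 259]) cube([28, 726, 179]);
translate([2115, 214, 259]) cube([28, 726, 179]);
translate([407, 142, 438]) cube([89, 870, 16]);
translate([591, 142, 438]) cube([89, 870, 16]);
translate([775, 142, 438]) cube([89, 870, 16]);
translate([959, 142, 438]) cube([89, 870, 16]);
translate([1143, 142, 438]) cube([89, 870, 16]);
translate([1327, 142, 438]) cube([89, 870, 16]);
translate([1511, 142, 438]) cube([89, 870, 16]);
translate([1695, 142, 438]) cube([89, 870, 16]);
translate([1879, 142, 438]) cube([89, 870, 16]);


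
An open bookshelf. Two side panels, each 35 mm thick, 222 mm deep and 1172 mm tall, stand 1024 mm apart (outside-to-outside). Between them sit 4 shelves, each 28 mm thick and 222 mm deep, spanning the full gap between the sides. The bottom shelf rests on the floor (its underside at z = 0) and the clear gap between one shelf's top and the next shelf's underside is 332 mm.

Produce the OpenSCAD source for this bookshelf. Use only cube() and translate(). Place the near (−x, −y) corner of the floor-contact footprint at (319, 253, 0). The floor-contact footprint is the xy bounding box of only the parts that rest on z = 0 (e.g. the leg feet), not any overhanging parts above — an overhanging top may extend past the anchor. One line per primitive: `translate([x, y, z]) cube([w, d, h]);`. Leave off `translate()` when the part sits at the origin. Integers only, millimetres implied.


translate([319, 253, 0]) cube([35, 222, 1172]);
translate([1308, 253, 0]) cube([35, 222, 1172]);
translate([354, 253, 0]) cube([954, 222, 28]);
translate([354, 253, 360]) cube([954, 222, 28]);
translate([354, 253, 720]) cube([954, 222, 28]);
translate([354, 253, 1080]) cube([954, 222, 28]);


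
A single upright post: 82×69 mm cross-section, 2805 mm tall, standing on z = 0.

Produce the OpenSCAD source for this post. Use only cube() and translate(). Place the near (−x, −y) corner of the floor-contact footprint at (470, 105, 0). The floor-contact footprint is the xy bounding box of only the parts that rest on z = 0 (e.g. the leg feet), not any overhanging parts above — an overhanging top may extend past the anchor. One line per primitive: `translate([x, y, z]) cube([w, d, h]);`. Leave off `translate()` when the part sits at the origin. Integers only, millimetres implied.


translate([470, 105, 0]) cube([82, 69, 2805]);


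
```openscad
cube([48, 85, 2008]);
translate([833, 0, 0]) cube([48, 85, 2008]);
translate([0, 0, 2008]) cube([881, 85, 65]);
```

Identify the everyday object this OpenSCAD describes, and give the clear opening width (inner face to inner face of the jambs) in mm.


A door frame. The clear opening width is 785 mm.

Two 2008 mm tall posts with a header on top — a door frame. The left jamb is 48 mm wide at x = 0; the right jamb starts at x = 833. The clear opening is 833 − 48 = 785 mm.


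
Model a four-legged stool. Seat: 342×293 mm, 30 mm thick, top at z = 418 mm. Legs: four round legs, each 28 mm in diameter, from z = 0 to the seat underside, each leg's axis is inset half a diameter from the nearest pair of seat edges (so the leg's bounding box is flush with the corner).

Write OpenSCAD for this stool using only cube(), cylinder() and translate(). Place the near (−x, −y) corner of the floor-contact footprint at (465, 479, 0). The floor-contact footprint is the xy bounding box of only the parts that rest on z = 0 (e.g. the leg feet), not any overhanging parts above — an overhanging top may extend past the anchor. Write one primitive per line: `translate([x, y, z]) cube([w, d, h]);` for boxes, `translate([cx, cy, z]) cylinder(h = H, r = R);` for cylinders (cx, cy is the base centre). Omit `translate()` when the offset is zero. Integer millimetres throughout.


translate([465, 479, 388]) cube([342, 293, 30]);
translate([479, 493, 0]) cylinder(h = 388, r = 14);
translate([793, 493, 0]) cylinder(h = 388, r = 14);
translate([479, 758, 0]) cylinder(h = 388, r = 14);
translate([793, 758, 0]) cylinder(h = 388, r = 14);


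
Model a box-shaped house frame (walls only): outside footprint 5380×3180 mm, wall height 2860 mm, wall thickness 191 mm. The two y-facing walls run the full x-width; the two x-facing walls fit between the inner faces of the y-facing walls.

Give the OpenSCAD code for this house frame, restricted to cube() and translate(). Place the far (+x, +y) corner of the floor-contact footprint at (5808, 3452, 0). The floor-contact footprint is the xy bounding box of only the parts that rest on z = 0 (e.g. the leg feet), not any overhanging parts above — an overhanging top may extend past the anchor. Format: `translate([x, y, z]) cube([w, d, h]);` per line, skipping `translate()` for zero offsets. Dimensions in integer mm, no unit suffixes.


translate([428, 272, 0]) cube([5380, 191, 2860]);
translate([428, 3261, 0]) cube([5380, 191, 2860]);
translate([428, 463, 0]) cube([191, 2798, 2860]);
translate([5617, 463, 0]) cube([191, 2798, 2860]);


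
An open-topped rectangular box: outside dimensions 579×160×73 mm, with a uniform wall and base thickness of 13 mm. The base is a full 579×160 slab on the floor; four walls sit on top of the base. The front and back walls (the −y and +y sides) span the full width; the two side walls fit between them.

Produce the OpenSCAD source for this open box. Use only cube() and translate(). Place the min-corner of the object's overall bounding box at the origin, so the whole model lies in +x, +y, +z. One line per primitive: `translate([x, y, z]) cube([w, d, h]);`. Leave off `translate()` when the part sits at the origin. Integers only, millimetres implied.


cube([579, 160, 13]);
translate([0, 0, 13]) cube([579, 13, 60]);
translate([0, 147, 13]) cube([579, 13, 60]);
translate([0, 13, 13]) cube([13, 134, 60]);
translate([566, 13, 13]) cube([13, 134, 60]);


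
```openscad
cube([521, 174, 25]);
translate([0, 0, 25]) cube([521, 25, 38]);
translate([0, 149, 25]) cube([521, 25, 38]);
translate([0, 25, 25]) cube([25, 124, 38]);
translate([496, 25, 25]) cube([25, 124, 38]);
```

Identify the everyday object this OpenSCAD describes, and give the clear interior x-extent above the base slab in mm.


An open box. The internal width is 471 mm.

A 521×174 base slab with four walls standing on it — an open box. The base is 521 mm wide and the walls are 25 mm thick, so the internal width is 521 − 2 × 25 = 471 mm.


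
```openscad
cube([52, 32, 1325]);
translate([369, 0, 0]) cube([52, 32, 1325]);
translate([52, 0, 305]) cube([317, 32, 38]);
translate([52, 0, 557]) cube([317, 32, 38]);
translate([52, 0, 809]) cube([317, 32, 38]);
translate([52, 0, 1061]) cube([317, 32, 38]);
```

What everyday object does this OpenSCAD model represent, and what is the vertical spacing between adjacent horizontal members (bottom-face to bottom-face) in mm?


A ladder. The rung spacing is 252 mm.

Two tall 52×32 posts with 4 short bars between them — a ladder. Adjacent rungs sit at z = 305 and z = 557, so the spacing is 557 − 305 = 252 mm.


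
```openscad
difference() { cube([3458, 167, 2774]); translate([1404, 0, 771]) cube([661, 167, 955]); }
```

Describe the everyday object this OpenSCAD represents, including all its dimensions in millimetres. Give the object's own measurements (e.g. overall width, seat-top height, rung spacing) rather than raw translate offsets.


A wall 3458 mm long (x), 167 mm thick (y), 2774 mm tall, with a rectangular window opening cut through it. The opening is 661 mm wide and 955 mm tall; its sill is at z = 771 mm and its near (−x) edge is 1404 mm from the wall's −x end. The opening passes through the full wall thickness.


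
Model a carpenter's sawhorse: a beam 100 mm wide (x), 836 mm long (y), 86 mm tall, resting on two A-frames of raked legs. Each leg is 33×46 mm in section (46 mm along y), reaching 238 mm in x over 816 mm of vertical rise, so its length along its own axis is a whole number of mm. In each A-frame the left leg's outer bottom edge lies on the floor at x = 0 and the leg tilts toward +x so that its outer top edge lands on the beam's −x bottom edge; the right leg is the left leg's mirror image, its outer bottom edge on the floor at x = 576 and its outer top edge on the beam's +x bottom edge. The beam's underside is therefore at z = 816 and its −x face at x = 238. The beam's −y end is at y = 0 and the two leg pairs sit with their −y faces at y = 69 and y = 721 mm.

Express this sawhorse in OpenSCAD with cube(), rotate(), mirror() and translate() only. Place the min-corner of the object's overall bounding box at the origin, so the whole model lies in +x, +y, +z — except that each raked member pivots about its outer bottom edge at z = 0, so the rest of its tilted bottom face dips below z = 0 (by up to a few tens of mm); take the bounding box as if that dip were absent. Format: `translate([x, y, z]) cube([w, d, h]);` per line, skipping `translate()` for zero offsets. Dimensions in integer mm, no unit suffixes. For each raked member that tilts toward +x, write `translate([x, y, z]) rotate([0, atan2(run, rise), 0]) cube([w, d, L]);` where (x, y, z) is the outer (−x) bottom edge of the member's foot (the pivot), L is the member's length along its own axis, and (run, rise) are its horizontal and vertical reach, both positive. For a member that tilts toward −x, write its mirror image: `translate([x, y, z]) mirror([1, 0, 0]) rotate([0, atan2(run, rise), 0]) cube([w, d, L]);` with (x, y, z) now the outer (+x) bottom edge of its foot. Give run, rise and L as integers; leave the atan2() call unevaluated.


translate([238, 0, 816]) cube([100, 836, 86]);
translate([0, 69, 0]) rotate([0, atan2(238, 816), 0]) cube([33, 46, 850]);
translate([576, 69, 0]) mirror([1, 0, 0]) rotate([0, atan2(238, 816), 0]) cube([33, 46, 850]);
translate([0, 721, 0]) rotate([0, atan2(238, 816), 0]) cube([33, 46, 850]);
translate([576, 721, 0]) mirror([1, 0, 0]) rotate([0, atan2(238, 816), 0]) cube([33, 46, 850]);


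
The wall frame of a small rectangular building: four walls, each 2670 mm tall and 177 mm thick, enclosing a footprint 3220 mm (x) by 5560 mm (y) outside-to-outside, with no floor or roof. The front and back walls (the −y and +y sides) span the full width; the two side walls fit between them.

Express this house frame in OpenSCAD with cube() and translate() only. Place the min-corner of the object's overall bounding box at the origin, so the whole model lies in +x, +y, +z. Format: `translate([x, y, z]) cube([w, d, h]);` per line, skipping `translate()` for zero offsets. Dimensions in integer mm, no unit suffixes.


cube([3220, 177, 2670]);
translate([0, 5383, 0]) cube([3220, 177, 2670]);
translate([0, 177, 0]) cube([177, 5206, 2670]);
translate([3043, 177, 0]) cube([177, 5206, 2670]);


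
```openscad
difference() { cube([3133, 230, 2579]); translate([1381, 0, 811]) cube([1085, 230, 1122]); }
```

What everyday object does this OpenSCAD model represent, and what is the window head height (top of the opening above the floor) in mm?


A wall with a window opening. The window head height is 1933 mm.

A wall with a rectangular opening subtracted — a window. Sill at z = 811, opening 1122 mm tall, so the head is at 811 + 1122 = 1933 mm.


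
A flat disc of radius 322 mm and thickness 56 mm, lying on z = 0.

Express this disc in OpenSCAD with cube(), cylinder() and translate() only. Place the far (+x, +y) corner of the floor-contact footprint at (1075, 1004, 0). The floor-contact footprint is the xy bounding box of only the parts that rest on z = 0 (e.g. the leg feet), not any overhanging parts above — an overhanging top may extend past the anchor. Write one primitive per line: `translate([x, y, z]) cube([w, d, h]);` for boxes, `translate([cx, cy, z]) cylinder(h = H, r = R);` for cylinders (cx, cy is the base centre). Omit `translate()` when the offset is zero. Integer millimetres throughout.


translate([753, 682, 0]) cylinder(h = 56, r = 322);


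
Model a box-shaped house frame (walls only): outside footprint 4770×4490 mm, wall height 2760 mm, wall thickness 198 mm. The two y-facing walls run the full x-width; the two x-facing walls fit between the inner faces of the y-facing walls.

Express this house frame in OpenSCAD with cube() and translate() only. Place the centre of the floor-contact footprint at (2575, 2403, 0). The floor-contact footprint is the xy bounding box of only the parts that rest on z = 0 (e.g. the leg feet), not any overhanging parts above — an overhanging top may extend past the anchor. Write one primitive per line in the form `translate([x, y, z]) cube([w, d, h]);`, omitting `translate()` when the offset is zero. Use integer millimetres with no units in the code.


translate([190, 158, 0]) cube([4770, 198, 2760]);
translate([190, 4450, 0]) cube([4770, 198, 2760]);
translate([190, 356, 0]) cube([198, 4094, 2760]);
translate([4762, 356, 0]) cube([198, 4094, 2760]);


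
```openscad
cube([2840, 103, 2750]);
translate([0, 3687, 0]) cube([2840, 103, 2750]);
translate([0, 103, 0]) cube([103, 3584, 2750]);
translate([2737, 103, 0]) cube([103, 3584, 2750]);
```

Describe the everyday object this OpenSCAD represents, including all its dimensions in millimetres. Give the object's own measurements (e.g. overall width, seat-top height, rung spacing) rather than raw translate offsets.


The wall frame of a small rectangular building: four walls, each 2750 mm tall and 103 mm thick, enclosing a footprint 2840 mm (x) by 3790 mm (y) outside-to-outside, with no floor or roof. The front and back walls (the −y and +y sides) span the full width; the two side walls fit between them.


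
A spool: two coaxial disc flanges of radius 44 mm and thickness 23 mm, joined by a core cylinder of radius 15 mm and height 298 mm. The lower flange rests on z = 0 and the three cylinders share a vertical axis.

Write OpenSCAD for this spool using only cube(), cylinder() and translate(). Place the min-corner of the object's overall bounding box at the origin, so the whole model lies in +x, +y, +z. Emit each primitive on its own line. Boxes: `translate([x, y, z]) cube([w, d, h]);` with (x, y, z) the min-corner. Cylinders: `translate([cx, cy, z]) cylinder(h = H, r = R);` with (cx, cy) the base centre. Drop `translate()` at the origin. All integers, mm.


translate([44, 44, 0]) cylinder(h = 23, r = 44);
translate([44, 44, 23]) cylinder(h = 298, r = 15);
translate([44, 44, 321]) cylinder(h = 23, r = 44);


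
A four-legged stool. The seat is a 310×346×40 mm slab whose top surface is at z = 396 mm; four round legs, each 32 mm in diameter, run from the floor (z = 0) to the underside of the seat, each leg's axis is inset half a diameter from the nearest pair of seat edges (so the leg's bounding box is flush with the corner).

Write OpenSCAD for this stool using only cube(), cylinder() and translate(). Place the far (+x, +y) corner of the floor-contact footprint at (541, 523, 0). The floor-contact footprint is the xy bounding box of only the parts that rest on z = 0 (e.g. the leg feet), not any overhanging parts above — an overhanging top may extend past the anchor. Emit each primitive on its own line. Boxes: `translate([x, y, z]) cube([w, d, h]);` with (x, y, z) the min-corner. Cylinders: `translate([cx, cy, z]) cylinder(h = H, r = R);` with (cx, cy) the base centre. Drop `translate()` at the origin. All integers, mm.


translate([231, 177, 356]) cube([310, 346, 40]);
translate([247, 193, 0]) cylinder(h = 356, r = 16);
translate([525, 193, 0]) cylinder(h = 356, r = 16);
translate([247, 507, 0]) cylinder(h = 356, r = 16);
translate([525, 507, 0]) cylinder(h = 356, r = 16);
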